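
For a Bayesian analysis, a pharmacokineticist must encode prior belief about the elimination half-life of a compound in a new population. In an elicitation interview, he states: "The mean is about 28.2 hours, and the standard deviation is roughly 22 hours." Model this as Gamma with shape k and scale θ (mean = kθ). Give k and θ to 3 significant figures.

k ≈ 1.64, θ ≈ 17.2

For Gamma(k, scale θ): mean = kθ, variance = kθ², so CV = 1/√k.
CV = SD/mean = 22/28.2 = 0.7801, hence k = 1/CV² = 1.64.
Then θ = mean/k = 28.2/1.64 = 17.2.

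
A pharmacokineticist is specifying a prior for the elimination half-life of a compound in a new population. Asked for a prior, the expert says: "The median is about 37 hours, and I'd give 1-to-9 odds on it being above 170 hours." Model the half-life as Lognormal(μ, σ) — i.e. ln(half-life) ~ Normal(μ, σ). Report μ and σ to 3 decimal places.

μ ≈ 3.611, σ ≈ 1.190

If T ~ Lognormal(μ,σ) then ln T ~ Normal(μ,σ), so the p-quantile of ln T is μ + z_p·σ.
ln(37) = 3.611 and ln(170) = 5.136; z_{0.5} = 0, z_{0.9} = 1.282.
σ = (5.136 − 3.611)/(1.282 − (0)) = 1.190.
μ = 3.611 − (0)·1.190 = 3.611.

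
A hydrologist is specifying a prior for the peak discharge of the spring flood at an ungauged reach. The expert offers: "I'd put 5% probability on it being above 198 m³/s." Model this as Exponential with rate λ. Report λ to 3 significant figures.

λ ≈ 0.0151

P(T > 198.0) = e^(−λ·198.0) = 0.05, so λ = −ln(0.05)/198.0 = 0.0151.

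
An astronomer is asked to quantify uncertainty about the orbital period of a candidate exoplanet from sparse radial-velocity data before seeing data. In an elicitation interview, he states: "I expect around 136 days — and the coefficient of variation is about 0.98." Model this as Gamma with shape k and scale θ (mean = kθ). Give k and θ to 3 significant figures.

For Gamma(k, scale θ): mean = kθ, variance = kθ², so CV = 1/√k.
CV = 0.98, hence k = 1/CV² = 1.04.
Then θ = mean/k = 136/1.04 = 131.

k ≈ 1.04, θ ≈ 131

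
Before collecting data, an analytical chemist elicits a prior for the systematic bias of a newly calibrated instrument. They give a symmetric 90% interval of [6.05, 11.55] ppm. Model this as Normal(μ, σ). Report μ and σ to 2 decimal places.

A symmetric 90% interval runs μ ± z·σ with z = 1.645.
Half-width = 2.75, so σ = 2.75/1.645 = 1.67.
μ is the interval midpoint, 8.80.

μ = 8.80, σ = 1.67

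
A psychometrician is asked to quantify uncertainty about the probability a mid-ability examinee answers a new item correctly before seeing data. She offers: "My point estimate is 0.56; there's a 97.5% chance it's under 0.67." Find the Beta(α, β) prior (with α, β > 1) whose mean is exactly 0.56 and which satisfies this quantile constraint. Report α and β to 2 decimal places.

With mean 0.56 fixed, write α = 0.56s, β = 0.44s where s = α+β.
Need P(θ < 0.67) = 0.975 under Beta(0.56s, 0.44s). Normal approximation: (q−m)/√(m(1−m)/s) ≈ z_{0.975} = 1.96, so s ≈ 0.56·0.44·(1.96)²/(0.67−0.56)² = 78.2.
At s = 78.2: P(θ<0.67) ≈ 0.978. Adjusting to match 0.975 gives s ≈ 74.65.
So α = 0.56·74.65 ≈ 41.81, β = 0.44·74.65 ≈ 32.85.

α ≈ 41.81, β ≈ 32.85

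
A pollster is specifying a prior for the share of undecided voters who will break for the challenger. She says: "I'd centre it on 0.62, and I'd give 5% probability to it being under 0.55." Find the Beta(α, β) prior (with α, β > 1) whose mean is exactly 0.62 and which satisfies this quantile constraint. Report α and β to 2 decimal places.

With mean 0.62 fixed, write α = 0.62s, β = 0.38s where s = α+β.
Need P(θ < 0.55) = 0.05 under Beta(0.62s, 0.38s). Normal approximation: (q−m)/√(m(1−m)/s) ≈ z_{0.05} = -1.64, so s ≈ 0.62·0.38·(-1.64)²/(0.55−0.62)² = 130.1.
At s = 130.1: P(θ<0.55) ≈ 0.052. Adjusting to match 0.05 gives s ≈ 133.08.
So α = 0.62·133.08 ≈ 82.51, β = 0.38·133.08 ≈ 50.57.

α ≈ 82.51, β ≈ 50.57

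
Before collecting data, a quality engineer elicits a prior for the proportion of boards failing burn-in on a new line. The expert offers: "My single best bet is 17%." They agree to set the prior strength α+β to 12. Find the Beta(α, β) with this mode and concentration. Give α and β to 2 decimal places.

α = 2.70, β = 9.30

For α,β > 1 the Beta mode is (α−1)/(α+β−2). With α+β = 12, the mode is (α−1)/10.
Set (α−1)/10 = 0.17 → α = 1 + 0.17·10 = 2.70.
β = 12 − α = 9.30.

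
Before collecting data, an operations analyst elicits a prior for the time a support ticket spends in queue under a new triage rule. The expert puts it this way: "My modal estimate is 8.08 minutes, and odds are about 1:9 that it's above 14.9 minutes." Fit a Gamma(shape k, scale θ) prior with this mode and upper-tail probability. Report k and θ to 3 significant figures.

Gamma(k,θ) with k>1 has mode (k−1)θ, so θ = 8.08/(k−1).
Need P(X < 14.9) = 0.9 with θ tied to k this way. Start at k = 2, θ = 8.08: P(X<14.9) ≈ 0.550.
Too low — raise k to concentrate. Iterating converges to k ≈ 6.09.
Then θ = 8.08/(6.09−1) ≈ 1.59.

k ≈ 6.09, θ ≈ 1.59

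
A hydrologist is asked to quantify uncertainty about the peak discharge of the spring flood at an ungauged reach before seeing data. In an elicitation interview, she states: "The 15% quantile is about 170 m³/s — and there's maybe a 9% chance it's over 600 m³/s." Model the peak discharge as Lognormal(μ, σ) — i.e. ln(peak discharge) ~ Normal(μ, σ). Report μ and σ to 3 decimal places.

If T ~ Lognormal(μ,σ) then ln T ~ Normal(μ,σ), so the p-quantile of ln T is μ + z_p·σ.
ln(170) = 5.136 and ln(600) = 6.397; z_{0.15} = -1.036, z_{0.91} = 1.341.
σ = (6.397 − 5.136)/(1.341 − (-1.036)) = 0.531.
μ = 5.136 − (-1.036)·0.531 = 5.686.

μ ≈ 5.686, σ ≈ 0.531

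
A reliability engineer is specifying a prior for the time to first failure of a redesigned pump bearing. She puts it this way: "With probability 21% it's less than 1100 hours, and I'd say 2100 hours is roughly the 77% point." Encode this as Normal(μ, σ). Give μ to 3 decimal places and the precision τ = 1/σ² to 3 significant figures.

μ = 1621.865, τ = 2.39e-06

The p-quantile of Normal(μ,σ) is μ + z_p·σ, with z_{0.21} = -0.8064 and z_{0.77} = 0.7388.
Eliminate σ: μ = (z₂·x₁ − z₁·x₂)/(z₂ − z₁) = (0.7388·1100 − (-0.8064)·2100)/1.545 = 1621.865.
Then σ = (x₂ − x₁)/(z₂ − z₁) = (2100 − 1100)/1.545 = 647.137.
Precision τ = 1/σ² = 1/647.1² = 2.39e-06.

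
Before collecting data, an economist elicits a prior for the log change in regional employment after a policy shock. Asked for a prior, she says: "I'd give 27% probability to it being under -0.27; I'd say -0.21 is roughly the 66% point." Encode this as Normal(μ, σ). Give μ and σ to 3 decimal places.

The p-quantile of Normal(μ,σ) is μ + z_p·σ, with z_{0.27} = -0.6128 and z_{0.66} = 0.4125.
Eliminate σ: μ = (z₂·x₁ − z₁·x₂)/(z₂ − z₁) = (0.4125·-0.27 − (-0.6128)·-0.21)/1.025 = -0.234.
Then σ = (x₂ − x₁)/(z₂ − z₁) = (-0.21 − -0.27)/1.025 = 0.059.

μ = -0.234, σ = 0.059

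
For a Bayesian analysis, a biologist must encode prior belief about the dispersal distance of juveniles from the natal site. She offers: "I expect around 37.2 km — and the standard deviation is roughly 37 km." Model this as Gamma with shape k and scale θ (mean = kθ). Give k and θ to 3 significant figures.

k ≈ 1.01, θ ≈ 36.8

For Gamma(k, scale θ): mean = kθ, variance = kθ², so CV = 1/√k.
CV = SD/mean = 37/37.2 = 0.9946, hence k = 1/CV² = 1.01.
Then θ = mean/k = 37.2/1.01 = 36.8.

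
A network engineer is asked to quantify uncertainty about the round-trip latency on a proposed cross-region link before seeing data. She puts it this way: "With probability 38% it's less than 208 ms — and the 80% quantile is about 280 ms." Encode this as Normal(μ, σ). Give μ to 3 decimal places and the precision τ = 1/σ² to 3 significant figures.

For Normal(μ,σ), the p-quantile is μ + z_p·σ. Here z_{0.38} = -0.3055, z_{0.8} = 0.8416.
So 208 = μ − 0.3055σ and 280 = μ + 0.8416σ.
Subtracting: σ = (280 − 208)/(0.8416 − (-0.3055)) = 62.767.
Then μ = 208 − (-0.3055)·62.767 = 227.174.
Precision τ = 1/σ² = 1/62.77² = 0.000254.

μ = 227.174, τ = 0.000254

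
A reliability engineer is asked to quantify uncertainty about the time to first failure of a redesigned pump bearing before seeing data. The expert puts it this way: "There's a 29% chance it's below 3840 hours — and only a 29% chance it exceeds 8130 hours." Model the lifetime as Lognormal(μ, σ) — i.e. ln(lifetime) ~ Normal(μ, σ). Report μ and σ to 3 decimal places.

μ ≈ 8.628, σ ≈ 0.678

If T ~ Lognormal(μ,σ) then ln T ~ Normal(μ,σ), so the p-quantile of ln T is μ + z_p·σ.
ln(3840) = 8.253 and ln(8130) = 9.003; z_{0.29} = -0.5534, z_{0.71} = 0.5534.
σ = (9.003 − 8.253)/(0.5534 − (-0.5534)) = 0.678.
μ = 8.253 − (-0.5534)·0.678 = 8.628.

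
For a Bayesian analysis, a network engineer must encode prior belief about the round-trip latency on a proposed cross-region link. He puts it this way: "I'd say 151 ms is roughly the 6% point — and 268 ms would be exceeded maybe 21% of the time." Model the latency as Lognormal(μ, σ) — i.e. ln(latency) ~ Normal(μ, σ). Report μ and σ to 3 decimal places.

If T ~ Lognormal(μ,σ) then ln T ~ Normal(μ,σ), so the p-quantile of ln T is μ + z_p·σ.
ln(151) = 5.017 and ln(268) = 5.591; z_{0.06} = -1.555, z_{0.79} = 0.8064.
σ = (5.591 − 5.017)/(0.8064 − (-1.555)) = 0.243.
μ = 5.017 − (-1.555)·0.243 = 5.395.

μ ≈ 5.395, σ ≈ 0.243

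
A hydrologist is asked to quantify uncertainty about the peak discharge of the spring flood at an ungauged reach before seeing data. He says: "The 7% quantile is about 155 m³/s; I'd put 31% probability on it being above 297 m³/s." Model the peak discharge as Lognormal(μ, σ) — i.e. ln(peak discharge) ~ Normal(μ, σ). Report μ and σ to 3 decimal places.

μ ≈ 5.530, σ ≈ 0.330

If T ~ Lognormal(μ,σ) then ln T ~ Normal(μ,σ), so the p-quantile of ln T is μ + z_p·σ.
ln(155) = 5.043 and ln(297) = 5.694; z_{0.07} = -1.476, z_{0.69} = 0.4959.
σ = (5.694 − 5.043)/(0.4959 − (-1.476)) = 0.330.
μ = 5.043 − (-1.476)·0.330 = 5.530.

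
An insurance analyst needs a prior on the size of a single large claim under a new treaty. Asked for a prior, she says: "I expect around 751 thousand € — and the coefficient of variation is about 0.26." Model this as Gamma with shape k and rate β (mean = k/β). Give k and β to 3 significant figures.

For Gamma(k, rate β): mean = k/β, variance = k/β², so CV = 1/√k.
CV = 0.26, hence k = 1/CV² = 14.8.
Then β = k/mean = 14.8/751 = 0.0197.

k ≈ 14.8, β ≈ 0.0197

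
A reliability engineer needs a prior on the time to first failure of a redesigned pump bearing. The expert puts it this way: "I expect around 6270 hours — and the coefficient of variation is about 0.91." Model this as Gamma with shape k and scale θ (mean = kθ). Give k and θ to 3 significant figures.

For Gamma(k, scale θ): mean = kθ, variance = kθ², so CV = 1/√k.
CV = 0.91, hence k = 1/CV² = 1.21.
Then θ = mean/k = 6270/1.21 = 5190.

k ≈ 1.21, θ ≈ 5190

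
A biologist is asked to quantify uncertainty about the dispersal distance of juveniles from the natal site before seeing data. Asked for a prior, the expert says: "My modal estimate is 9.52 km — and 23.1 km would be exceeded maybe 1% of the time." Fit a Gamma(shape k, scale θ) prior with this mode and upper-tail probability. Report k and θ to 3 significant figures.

Gamma(k,θ) with k>1 has mode (k−1)θ, so θ = 9.52/(k−1).
Need P(X < 23.1) = 0.99 with θ tied to k this way. Start at k = 2, θ = 9.52: P(X<23.1) ≈ 0.697.
Too low — raise k to concentrate. Iterating converges to k ≈ 7.01.
Then θ = 9.52/(7.01−1) ≈ 1.58.

k ≈ 7.01, θ ≈ 1.58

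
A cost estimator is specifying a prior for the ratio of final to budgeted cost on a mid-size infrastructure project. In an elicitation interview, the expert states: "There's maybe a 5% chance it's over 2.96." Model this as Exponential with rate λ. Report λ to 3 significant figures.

λ ≈ 1.01

P(T > 2.96) = e^(−λ·2.96) = 0.05, so λ = −ln(0.05)/2.96 = 1.01.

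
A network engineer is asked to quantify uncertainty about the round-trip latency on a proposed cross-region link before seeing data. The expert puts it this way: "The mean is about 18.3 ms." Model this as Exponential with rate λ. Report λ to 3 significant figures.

Exponential mean = 1/λ, so λ = 1/18.3 = 0.0546.

λ ≈ 0.0546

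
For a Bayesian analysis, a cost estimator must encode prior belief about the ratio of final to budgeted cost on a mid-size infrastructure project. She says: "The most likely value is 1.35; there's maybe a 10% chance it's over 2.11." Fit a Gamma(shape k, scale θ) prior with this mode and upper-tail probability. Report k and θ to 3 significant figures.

k ≈ 10.4, θ ≈ 0.144

Gamma(k,θ) with k>1 has mode (k−1)θ, so θ = 1.35/(k−1).
Need P(X < 2.11) = 0.9 with θ tied to k this way. Start at k = 2, θ = 1.35: P(X<2.11) ≈ 0.463.
Too low — raise k to concentrate. Iterating converges to k ≈ 10.4.
Then θ = 1.35/(10.4−1) ≈ 0.144.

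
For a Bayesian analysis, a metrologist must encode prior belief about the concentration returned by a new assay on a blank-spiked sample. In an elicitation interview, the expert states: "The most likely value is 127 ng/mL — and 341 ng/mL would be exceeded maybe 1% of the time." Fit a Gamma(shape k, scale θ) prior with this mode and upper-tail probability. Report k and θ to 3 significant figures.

k ≈ 5.74, θ ≈ 26.8

Gamma(k,θ) with k>1 has mode (k−1)θ, so θ = 127/(k−1).
Need P(X < 341) = 0.99 with θ tied to k this way. Start at k = 2, θ = 127: P(X<341) ≈ 0.749.
Too low — raise k to concentrate. Iterating converges to k ≈ 5.74.
Then θ = 127/(5.74−1) ≈ 26.8.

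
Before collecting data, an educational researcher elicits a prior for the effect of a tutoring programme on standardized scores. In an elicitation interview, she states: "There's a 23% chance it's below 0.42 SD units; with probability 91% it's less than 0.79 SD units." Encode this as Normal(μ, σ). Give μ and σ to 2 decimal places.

μ = 0.55, σ = 0.18

For Normal(μ,σ), the p-quantile is μ + z_p·σ. Here z_{0.23} = -0.7388, z_{0.91} = 1.341.
So 0.42 = μ − 0.7388σ and 0.79 = μ + 1.341σ.
Subtracting: σ = (0.79 − 0.42)/(1.341 − (-0.7388)) = 0.18.
Then μ = 0.42 − (-0.7388)·0.18 = 0.55.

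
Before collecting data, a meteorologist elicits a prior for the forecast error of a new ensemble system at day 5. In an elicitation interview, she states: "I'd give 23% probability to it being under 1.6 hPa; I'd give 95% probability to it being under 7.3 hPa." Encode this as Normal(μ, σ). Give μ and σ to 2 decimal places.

μ = 3.37, σ = 2.39

The p-quantile of Normal(μ,σ) is μ + z_p·σ, with z_{0.23} = -0.7388 and z_{0.95} = 1.645.
Eliminate σ: μ = (z₂·x₁ − z₁·x₂)/(z₂ − z₁) = (1.645·1.6 − (-0.7388)·7.3)/2.384 = 3.37.
Then σ = (x₂ − x₁)/(z₂ − z₁) = (7.3 − 1.6)/2.384 = 2.39.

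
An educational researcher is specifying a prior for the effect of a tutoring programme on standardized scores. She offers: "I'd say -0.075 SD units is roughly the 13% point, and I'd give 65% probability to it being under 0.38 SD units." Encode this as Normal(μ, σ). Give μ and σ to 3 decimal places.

μ = 0.264, σ = 0.301

For Normal(μ,σ), the p-quantile is μ + z_p·σ. Here z_{0.13} = -1.126, z_{0.65} = 0.3853.
So -0.075 = μ − 1.126σ and 0.38 = μ + 0.3853σ.
Subtracting: σ = (0.38 − -0.075)/(0.3853 − (-1.126)) = 0.301.
Then μ = -0.075 − (-1.126)·0.301 = 0.264.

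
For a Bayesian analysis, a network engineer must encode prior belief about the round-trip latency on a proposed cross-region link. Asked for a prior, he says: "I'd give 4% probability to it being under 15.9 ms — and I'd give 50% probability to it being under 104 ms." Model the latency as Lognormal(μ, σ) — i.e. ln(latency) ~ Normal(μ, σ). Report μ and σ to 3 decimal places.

μ ≈ 4.644, σ ≈ 1.073

If T ~ Lognormal(μ,σ) then ln T ~ Normal(μ,σ), so the p-quantile of ln T is μ + z_p·σ.
ln(15.9) = 2.766 and ln(104) = 4.644; z_{0.04} = -1.751, z_{0.5} = 0.
σ = (4.644 − 2.766)/(0 − (-1.751)) = 1.073.
μ = 2.766 − (-1.751)·1.073 = 4.644.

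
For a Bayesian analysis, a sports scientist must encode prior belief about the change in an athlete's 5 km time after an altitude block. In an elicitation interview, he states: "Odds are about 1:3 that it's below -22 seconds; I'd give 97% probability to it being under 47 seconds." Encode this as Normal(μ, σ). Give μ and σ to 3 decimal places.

For Normal(μ,σ), the p-quantile is μ + z_p·σ. Here z_{0.25} = -0.6745, z_{0.97} = 1.881.
So -22 = μ − 0.6745σ and 47 = μ + 1.881σ.
Subtracting: σ = (47 − -22)/(1.881 − (-0.6745)) = 27.003.
Then μ = -22 − (-0.6745)·27.003 = -3.787.

μ = -3.787, σ = 27.003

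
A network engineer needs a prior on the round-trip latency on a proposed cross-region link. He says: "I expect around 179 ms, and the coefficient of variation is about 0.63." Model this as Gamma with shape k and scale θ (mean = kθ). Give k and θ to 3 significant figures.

For Gamma(k, scale θ): mean = kθ, variance = kθ², so CV = 1/√k.
CV = 0.63, hence k = 1/CV² = 2.52.
Then θ = mean/k = 179/2.52 = 71.

k ≈ 2.52, θ ≈ 71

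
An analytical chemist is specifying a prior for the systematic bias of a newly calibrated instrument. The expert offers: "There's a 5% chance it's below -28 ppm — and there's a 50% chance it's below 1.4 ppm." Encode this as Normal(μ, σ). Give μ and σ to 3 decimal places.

For Normal(μ,σ), the p-quantile is μ + z_p·σ. Here z_{0.05} = -1.645, z_{0.5} = 0.
So -28 = μ − 1.645σ and 1.4 = μ + 0σ.
Subtracting: σ = (1.4 − -28)/(0 − (-1.645)) = 17.874.
Then μ = -28 − (-1.645)·17.874 = 1.400.

μ = 1.400, σ = 17.874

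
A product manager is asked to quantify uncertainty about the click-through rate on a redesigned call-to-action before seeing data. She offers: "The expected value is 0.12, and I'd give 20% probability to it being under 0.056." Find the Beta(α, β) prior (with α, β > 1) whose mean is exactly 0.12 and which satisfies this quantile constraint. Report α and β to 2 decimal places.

With mean 0.12 fixed, write α = 0.12s, β = 0.88s where s = α+β.
Need P(θ < 0.056) = 0.2 under Beta(0.12s, 0.88s). Normal approximation: (q−m)/√(m(1−m)/s) ≈ z_{0.2} = -0.842, so s ≈ 0.12·0.88·(-0.842)²/(0.056−0.12)² = 18.3.
At s = 18.3: P(θ<0.056) ≈ 0.202. Adjusting to match 0.2 gives s ≈ 18.43.
So α = 0.12·18.43 ≈ 2.21, β = 0.88·18.43 ≈ 16.22.

α ≈ 2.21, β ≈ 16.22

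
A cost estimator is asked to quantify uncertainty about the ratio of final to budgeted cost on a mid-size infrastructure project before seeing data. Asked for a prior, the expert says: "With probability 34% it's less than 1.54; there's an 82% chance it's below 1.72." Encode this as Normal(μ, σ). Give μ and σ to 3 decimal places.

The p-quantile of Normal(μ,σ) is μ + z_p·σ, with z_{0.34} = -0.4125 and z_{0.82} = 0.9154.
Eliminate σ: μ = (z₂·x₁ − z₁·x₂)/(z₂ − z₁) = (0.9154·1.54 − (-0.4125)·1.72)/1.328 = 1.596.
Then σ = (x₂ − x₁)/(z₂ − z₁) = (1.72 − 1.54)/1.328 = 0.136.

μ = 1.596, σ = 0.136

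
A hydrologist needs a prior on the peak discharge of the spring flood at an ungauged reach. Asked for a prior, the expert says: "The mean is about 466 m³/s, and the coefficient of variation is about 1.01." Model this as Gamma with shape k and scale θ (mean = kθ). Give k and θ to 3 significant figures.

k ≈ 0.98, θ ≈ 475

For Gamma(k, scale θ): mean = kθ, variance = kθ², so CV = 1/√k.
CV = 1.01, hence k = 1/CV² = 0.98.
Then θ = mean/k = 466/0.98 = 475.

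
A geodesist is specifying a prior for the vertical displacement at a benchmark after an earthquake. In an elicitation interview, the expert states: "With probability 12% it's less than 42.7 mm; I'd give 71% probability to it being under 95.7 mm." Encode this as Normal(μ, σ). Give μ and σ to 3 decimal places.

μ = 78.731, σ = 30.665

The p-quantile of Normal(μ,σ) is μ + z_p·σ, with z_{0.12} = -1.175 and z_{0.71} = 0.5534.
Eliminate σ: μ = (z₂·x₁ − z₁·x₂)/(z₂ − z₁) = (0.5534·42.7 − (-1.175)·95.7)/1.728 = 78.731.
Then σ = (x₂ − x₁)/(z₂ − z₁) = (95.7 − 42.7)/1.728 = 30.665.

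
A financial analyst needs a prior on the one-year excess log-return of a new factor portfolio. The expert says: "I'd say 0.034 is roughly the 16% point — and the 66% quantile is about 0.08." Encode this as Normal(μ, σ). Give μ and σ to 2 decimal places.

μ = 0.07, σ = 0.03

The p-quantile of Normal(μ,σ) is μ + z_p·σ, with z_{0.16} = -0.9945 and z_{0.66} = 0.4125.
Eliminate σ: μ = (z₂·x₁ − z₁·x₂)/(z₂ − z₁) = (0.4125·0.034 − (-0.9945)·0.08)/1.407 = 0.07.
Then σ = (x₂ − x₁)/(z₂ − z₁) = (0.08 − 0.034)/1.407 = 0.03.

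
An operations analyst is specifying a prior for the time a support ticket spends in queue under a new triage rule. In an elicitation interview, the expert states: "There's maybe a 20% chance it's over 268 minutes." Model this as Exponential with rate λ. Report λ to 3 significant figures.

P(T > 268.0) = e^(−λ·268.0) = 0.2, so λ = −ln(0.2)/268.0 = 0.00601.

λ ≈ 0.00601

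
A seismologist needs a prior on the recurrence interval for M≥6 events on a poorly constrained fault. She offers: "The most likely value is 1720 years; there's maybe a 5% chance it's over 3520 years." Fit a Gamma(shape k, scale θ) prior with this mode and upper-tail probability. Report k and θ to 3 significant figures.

Gamma(k,θ) with k>1 has mode (k−1)θ, so θ = 1720/(k−1).
Need P(X < 3520) = 0.95 with θ tied to k this way. Start at k = 2, θ = 1720: P(X<3520) ≈ 0.606.
Too low — raise k to concentrate. Iterating converges to k ≈ 6.4.
Then θ = 1720/(6.4−1) ≈ 319.

k ≈ 6.4, θ ≈ 319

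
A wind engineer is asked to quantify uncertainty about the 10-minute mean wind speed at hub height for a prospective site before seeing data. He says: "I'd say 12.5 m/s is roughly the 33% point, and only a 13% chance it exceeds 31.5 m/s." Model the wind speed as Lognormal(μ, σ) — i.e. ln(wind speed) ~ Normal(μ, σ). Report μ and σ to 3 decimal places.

μ ≈ 2.785, σ ≈ 0.590

If T ~ Lognormal(μ,σ) then ln T ~ Normal(μ,σ), so the p-quantile of ln T is μ + z_p·σ.
ln(12.5) = 2.526 and ln(31.5) = 3.45; z_{0.33} = -0.4399, z_{0.87} = 1.126.
σ = (3.45 − 2.526)/(1.126 − (-0.4399)) = 0.590.
μ = 2.526 − (-0.4399)·0.590 = 2.785.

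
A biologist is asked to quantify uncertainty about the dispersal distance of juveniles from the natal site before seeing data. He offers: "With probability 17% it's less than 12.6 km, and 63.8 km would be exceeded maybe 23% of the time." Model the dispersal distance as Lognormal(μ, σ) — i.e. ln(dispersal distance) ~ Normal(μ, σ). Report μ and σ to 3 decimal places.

If T ~ Lognormal(μ,σ) then ln T ~ Normal(μ,σ), so the p-quantile of ln T is μ + z_p·σ.
ln(12.6) = 2.534 and ln(63.8) = 4.156; z_{0.17} = -0.9542, z_{0.77} = 0.7388.
σ = (4.156 − 2.534)/(0.7388 − (-0.9542)) = 0.958.
μ = 2.534 − (-0.9542)·0.958 = 3.448.

μ ≈ 3.448, σ ≈ 0.958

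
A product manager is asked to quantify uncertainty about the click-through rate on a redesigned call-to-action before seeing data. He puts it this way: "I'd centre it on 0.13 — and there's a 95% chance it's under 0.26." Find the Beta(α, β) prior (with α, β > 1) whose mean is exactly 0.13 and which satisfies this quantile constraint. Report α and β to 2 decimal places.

With mean 0.13 fixed, write α = 0.13s, β = 0.87s where s = α+β.
Need P(θ < 0.26) = 0.95 under Beta(0.13s, 0.87s). Normal approximation: (q−m)/√(m(1−m)/s) ≈ z_{0.95} = 1.64, so s ≈ 0.13·0.87·(1.64)²/(0.26−0.13)² = 18.1.
At s = 18.1: P(θ<0.26) ≈ 0.933. Adjusting to match 0.95 gives s ≈ 22.63.
So α = 0.13·22.63 ≈ 2.94, β = 0.87·22.63 ≈ 19.69.

α ≈ 2.94, β ≈ 19.69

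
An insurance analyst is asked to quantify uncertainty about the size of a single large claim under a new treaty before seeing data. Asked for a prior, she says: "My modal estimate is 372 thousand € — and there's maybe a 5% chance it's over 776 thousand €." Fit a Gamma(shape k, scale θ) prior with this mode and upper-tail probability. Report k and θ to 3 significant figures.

Gamma(k,θ) with k>1 has mode (k−1)θ, so θ = 372/(k−1).
Need P(X < 776) = 0.95 with θ tied to k this way. Start at k = 2, θ = 372: P(X<776) ≈ 0.617.
Too low — raise k to concentrate. Iterating converges to k ≈ 6.11.
Then θ = 372/(6.11−1) ≈ 72.8.

k ≈ 6.11, θ ≈ 72.8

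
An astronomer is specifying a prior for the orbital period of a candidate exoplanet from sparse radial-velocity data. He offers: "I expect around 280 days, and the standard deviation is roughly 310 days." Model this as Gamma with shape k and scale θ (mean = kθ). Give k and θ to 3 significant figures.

For Gamma(k, scale θ): mean = kθ, variance = kθ², so CV = 1/√k.
CV = SD/mean = 310/280 = 1.107, hence k = 1/CV² = 0.816.
Then θ = mean/k = 280/0.816 = 343.

k ≈ 0.816, θ ≈ 343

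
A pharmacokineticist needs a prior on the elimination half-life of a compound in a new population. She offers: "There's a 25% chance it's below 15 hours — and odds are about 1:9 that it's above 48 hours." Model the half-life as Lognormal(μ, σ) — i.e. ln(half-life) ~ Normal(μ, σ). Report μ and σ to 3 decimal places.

If T ~ Lognormal(μ,σ) then ln T ~ Normal(μ,σ), so the p-quantile of ln T is μ + z_p·σ.
ln(15) = 2.708 and ln(48) = 3.871; z_{0.25} = -0.6745, z_{0.9} = 1.282.
σ = (3.871 − 2.708)/(1.282 − (-0.6745)) = 0.595.
μ = 2.708 − (-0.6745)·0.595 = 3.109.

μ ≈ 3.109, σ ≈ 0.595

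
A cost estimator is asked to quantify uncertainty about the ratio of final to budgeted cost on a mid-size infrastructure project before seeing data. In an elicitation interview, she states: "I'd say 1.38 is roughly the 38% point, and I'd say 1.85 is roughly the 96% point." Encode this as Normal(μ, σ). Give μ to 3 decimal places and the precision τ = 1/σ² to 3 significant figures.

μ = 1.450, τ = 19.1

For Normal(μ,σ), the p-quantile is μ + z_p·σ. Here z_{0.38} = -0.3055, z_{0.96} = 1.751.
So 1.38 = μ − 0.3055σ and 1.85 = μ + 1.751σ.
Subtracting: σ = (1.85 − 1.38)/(1.751 − (-0.3055)) = 0.229.
Then μ = 1.38 − (-0.3055)·0.229 = 1.450.
Precision τ = 1/σ² = 1/0.2286² = 19.1.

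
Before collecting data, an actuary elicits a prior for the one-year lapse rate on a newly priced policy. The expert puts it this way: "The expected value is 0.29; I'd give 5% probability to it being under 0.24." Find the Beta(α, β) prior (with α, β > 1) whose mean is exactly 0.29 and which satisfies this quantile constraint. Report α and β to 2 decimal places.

With mean 0.29 fixed, write α = 0.29s, β = 0.71s where s = α+β.
Need P(θ < 0.24) = 0.05 under Beta(0.29s, 0.71s). Normal approximation: (q−m)/√(m(1−m)/s) ≈ z_{0.05} = -1.64, so s ≈ 0.29·0.71·(-1.64)²/(0.24−0.29)² = 222.8.
At s = 222.8: P(θ<0.24) ≈ 0.046. Adjusting to match 0.05 gives s ≈ 212.04.
So α = 0.29·212.04 ≈ 61.49, β = 0.71·212.04 ≈ 150.55.

α ≈ 61.49, β ≈ 150.55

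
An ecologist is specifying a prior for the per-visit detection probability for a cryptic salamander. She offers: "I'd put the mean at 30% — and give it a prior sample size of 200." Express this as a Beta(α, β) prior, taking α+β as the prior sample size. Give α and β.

α = 60, β = 140

Under the effective-sample-size interpretation, Beta(α, β) has prior mean α/(α+β) and prior sample size α+β.
So α+β = 200 and α/(α+β) = 0.3, giving α = 0.3·200 = 60 and β = 200 − 60 = 140.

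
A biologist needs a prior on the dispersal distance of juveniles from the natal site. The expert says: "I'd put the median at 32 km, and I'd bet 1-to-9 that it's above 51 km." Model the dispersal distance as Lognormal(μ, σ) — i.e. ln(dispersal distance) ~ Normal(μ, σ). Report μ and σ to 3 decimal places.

If T ~ Lognormal(μ,σ) then ln T ~ Normal(μ,σ), so the p-quantile of ln T is μ + z_p·σ.
ln(32) = 3.466 and ln(51) = 3.932; z_{0.5} = 0, z_{0.9} = 1.282.
σ = (3.932 − 3.466)/(1.282 − (0)) = 0.364.
μ = 3.466 − (0)·0.364 = 3.466.

μ ≈ 3.466, σ ≈ 0.364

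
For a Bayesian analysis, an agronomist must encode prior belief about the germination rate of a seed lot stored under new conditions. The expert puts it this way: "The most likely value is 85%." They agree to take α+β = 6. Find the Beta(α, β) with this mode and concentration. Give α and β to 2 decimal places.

For α,β > 1 the Beta mode is (α−1)/(α+β−2). With α+β = 6, the mode is (α−1)/4.
Set (α−1)/4 = 0.85 → α = 1 + 0.85·4 = 4.40.
β = 6 − α = 1.60.

α = 4.40, β = 1.60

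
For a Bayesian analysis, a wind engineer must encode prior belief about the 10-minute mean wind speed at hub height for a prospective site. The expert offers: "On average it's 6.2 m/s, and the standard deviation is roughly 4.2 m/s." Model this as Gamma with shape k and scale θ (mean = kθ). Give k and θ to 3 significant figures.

For Gamma(k, scale θ): mean = kθ, variance = kθ², so CV = 1/√k.
CV = SD/mean = 4.2/6.2 = 0.6774, hence k = 1/CV² = 2.18.
Then θ = mean/k = 6.2/2.18 = 2.85.

k ≈ 2.18, θ ≈ 2.85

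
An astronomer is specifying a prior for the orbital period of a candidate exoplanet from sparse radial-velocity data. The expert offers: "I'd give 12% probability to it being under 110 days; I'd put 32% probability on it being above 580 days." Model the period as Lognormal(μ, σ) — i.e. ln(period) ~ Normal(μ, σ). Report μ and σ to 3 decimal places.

μ ≈ 5.890, σ ≈ 1.012

If T ~ Lognormal(μ,σ) then ln T ~ Normal(μ,σ), so the p-quantile of ln T is μ + z_p·σ.
ln(110) = 4.7 and ln(580) = 6.363; z_{0.12} = -1.175, z_{0.68} = 0.4677.
σ = (6.363 − 4.7)/(0.4677 − (-1.175)) = 1.012.
μ = 4.7 − (-1.175)·1.012 = 5.890.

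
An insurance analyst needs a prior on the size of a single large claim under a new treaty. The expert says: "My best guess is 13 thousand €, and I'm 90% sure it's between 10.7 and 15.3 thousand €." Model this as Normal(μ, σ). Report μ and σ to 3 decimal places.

A symmetric 90% interval runs μ ± z·σ with z = 1.645.
Half-width = 2.3, so σ = 2.3/1.645 = 1.398.
μ is the stated best guess, 13.000.

μ = 13.000, σ = 1.398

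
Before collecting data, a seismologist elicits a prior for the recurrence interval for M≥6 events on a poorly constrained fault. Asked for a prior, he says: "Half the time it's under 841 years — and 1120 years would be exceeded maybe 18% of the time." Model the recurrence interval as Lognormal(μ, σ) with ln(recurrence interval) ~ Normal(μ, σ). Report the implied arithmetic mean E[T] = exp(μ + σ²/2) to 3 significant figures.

E[T] ≈ 883 years

If T ~ Lognormal(μ,σ) then ln T ~ Normal(μ,σ), so the p-quantile of ln T is μ + z_p·σ.
ln(841) = 6.735 and ln(1120) = 7.021; z_{0.5} = 0, z_{0.82} = 0.9154.
σ = (7.021 − 6.735)/(0.9154 − (0)) = 0.313.
μ = 6.735 − (0)·0.313 = 6.735.
E[T] = exp(μ + σ²/2) = exp(6.735 + 0.0490) = 883 years.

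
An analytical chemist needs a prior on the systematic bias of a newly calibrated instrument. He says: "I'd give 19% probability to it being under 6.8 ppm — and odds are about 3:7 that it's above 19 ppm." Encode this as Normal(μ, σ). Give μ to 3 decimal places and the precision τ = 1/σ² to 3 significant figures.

μ = 14.438, τ = 0.0132

The p-quantile of Normal(μ,σ) is μ + z_p·σ, with z_{0.19} = -0.8779 and z_{0.7} = 0.5244.
Eliminate σ: μ = (z₂·x₁ − z₁·x₂)/(z₂ − z₁) = (0.5244·6.8 − (-0.8779)·19)/1.402 = 14.438.
Then σ = (x₂ − x₁)/(z₂ − z₁) = (19 − 6.8)/1.402 = 8.700.
Precision τ = 1/σ² = 1/8.7² = 0.0132.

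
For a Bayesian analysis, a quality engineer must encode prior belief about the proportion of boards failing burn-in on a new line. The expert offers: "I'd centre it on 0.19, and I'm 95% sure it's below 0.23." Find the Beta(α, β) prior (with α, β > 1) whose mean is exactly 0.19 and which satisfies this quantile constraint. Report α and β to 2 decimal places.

α ≈ 52.49, β ≈ 223.76

With mean 0.19 fixed, write α = 0.19s, β = 0.81s where s = α+β.
Need P(θ < 0.23) = 0.95 under Beta(0.19s, 0.81s). Normal approximation: (q−m)/√(m(1−m)/s) ≈ z_{0.95} = 1.64, so s ≈ 0.19·0.81·(1.64)²/(0.23−0.19)² = 260.2.
At s = 260.2: P(θ<0.23) ≈ 0.945. Adjusting to match 0.95 gives s ≈ 276.24.
So α = 0.19·276.24 ≈ 52.49, β = 0.81·276.24 ≈ 223.76.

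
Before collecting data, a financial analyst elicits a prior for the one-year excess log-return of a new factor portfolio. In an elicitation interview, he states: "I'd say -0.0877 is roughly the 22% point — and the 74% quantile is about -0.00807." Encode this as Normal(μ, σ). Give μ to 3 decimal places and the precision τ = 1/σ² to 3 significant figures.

The p-quantile of Normal(μ,σ) is μ + z_p·σ, with z_{0.22} = -0.7722 and z_{0.74} = 0.6433.
Eliminate σ: μ = (z₂·x₁ − z₁·x₂)/(z₂ − z₁) = (0.6433·-0.0877 − (-0.7722)·-0.00807)/1.416 = -0.044.
Then σ = (x₂ − x₁)/(z₂ − z₁) = (-0.00807 − -0.0877)/1.416 = 0.056.
Precision τ = 1/σ² = 1/0.05625² = 316.

μ = -0.044, τ = 316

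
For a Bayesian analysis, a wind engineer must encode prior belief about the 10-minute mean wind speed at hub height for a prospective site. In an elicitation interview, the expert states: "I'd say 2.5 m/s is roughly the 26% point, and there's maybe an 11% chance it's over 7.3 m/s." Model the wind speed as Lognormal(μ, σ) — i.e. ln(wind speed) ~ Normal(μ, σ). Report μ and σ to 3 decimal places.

If T ~ Lognormal(μ,σ) then ln T ~ Normal(μ,σ), so the p-quantile of ln T is μ + z_p·σ.
ln(2.5) = 0.9163 and ln(7.3) = 1.988; z_{0.26} = -0.6433, z_{0.89} = 1.227.
σ = (1.988 − 0.9163)/(1.227 − (-0.6433)) = 0.573.
μ = 0.9163 − (-0.6433)·0.573 = 1.285.

μ ≈ 1.285, σ ≈ 0.573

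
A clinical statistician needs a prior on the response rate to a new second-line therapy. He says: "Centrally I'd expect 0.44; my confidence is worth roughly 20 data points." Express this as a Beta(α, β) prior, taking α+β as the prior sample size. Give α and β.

Under the effective-sample-size interpretation, Beta(α, β) has prior mean α/(α+β) and prior sample size α+β.
So α+β = 20 and α/(α+β) = 0.44, giving α = 0.44·20 = 8.8 and β = 20 − 8.8 = 11.2.

α = 8.8, β = 11.2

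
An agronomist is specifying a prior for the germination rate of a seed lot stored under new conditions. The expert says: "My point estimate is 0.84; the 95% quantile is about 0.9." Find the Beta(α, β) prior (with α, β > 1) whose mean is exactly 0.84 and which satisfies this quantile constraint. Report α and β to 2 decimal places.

α ≈ 71.92, β ≈ 13.70

With mean 0.84 fixed, write α = 0.84s, β = 0.16s where s = α+β.
Need P(θ < 0.9) = 0.95 under Beta(0.84s, 0.16s). Normal approximation: (q−m)/√(m(1−m)/s) ≈ z_{0.95} = 1.64, so s ≈ 0.84·0.16·(1.64)²/(0.9−0.84)² = 101.0.
At s = 101.0: P(θ<0.9) ≈ 0.964. Adjusting to match 0.95 gives s ≈ 85.62.
So α = 0.84·85.62 ≈ 71.92, β = 0.16·85.62 ≈ 13.70.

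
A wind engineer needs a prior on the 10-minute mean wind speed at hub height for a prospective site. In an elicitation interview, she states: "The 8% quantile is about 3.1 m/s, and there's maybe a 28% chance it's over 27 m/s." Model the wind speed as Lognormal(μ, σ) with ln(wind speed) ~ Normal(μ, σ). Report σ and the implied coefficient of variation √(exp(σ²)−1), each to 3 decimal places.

If T ~ Lognormal(μ,σ) then ln T ~ Normal(μ,σ), so the p-quantile of ln T is μ + z_p·σ.
ln(3.1) = 1.131 and ln(27) = 3.296; z_{0.08} = -1.405, z_{0.72} = 0.5828.
σ = (3.296 − 1.131)/(0.5828 − (-1.405)) = 1.089.
μ = 1.131 − (-1.405)·1.089 = 2.661.
CV = √(exp(σ²)−1) = √(exp(1.1855)−1) = 1.507.

σ ≈ 1.089, CV ≈ 1.507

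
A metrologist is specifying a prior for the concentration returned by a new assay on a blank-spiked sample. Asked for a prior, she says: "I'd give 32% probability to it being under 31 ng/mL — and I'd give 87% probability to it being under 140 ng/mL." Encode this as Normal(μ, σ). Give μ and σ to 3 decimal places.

μ = 62.980, σ = 68.378

For Normal(μ,σ), the p-quantile is μ + z_p·σ. Here z_{0.32} = -0.4677, z_{0.87} = 1.126.
So 31 = μ − 0.4677σ and 140 = μ + 1.126σ.
Subtracting: σ = (140 − 31)/(1.126 − (-0.4677)) = 68.378.
Then μ = 31 − (-0.4677)·68.378 = 62.980.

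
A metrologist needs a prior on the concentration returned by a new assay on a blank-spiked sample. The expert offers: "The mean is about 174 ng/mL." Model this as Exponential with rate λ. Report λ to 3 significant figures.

Exponential mean = 1/λ, so λ = 1/174.0 = 0.00575.

λ ≈ 0.00575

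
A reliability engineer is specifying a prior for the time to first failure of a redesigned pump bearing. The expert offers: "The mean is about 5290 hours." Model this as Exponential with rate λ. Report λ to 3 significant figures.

Exponential mean = 1/λ, so λ = 1/5290.0 = 0.000189.

λ ≈ 0.000189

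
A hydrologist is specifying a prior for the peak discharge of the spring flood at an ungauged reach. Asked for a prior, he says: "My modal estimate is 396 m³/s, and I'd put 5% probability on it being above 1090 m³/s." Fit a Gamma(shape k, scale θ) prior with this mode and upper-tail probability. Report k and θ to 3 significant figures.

Gamma(k,θ) with k>1 has mode (k−1)θ, so θ = 396/(k−1).
Need P(X < 1090) = 0.95 with θ tied to k this way. Start at k = 2, θ = 396: P(X<1090) ≈ 0.761.
Too low — raise k to concentrate. Iterating converges to k ≈ 3.62.
Then θ = 396/(3.62−1) ≈ 151.

k ≈ 3.62, θ ≈ 151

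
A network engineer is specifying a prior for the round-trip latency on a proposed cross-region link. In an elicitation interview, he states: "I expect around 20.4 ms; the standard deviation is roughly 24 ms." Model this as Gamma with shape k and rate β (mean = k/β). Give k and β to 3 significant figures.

k ≈ 0.722, β ≈ 0.0354

For Gamma(k, rate β): mean = k/β, variance = k/β², so CV = 1/√k.
CV = SD/mean = 24/20.4 = 1.176, hence k = 1/CV² = 0.722.
Then β = k/mean = 0.722/20.4 = 0.0354.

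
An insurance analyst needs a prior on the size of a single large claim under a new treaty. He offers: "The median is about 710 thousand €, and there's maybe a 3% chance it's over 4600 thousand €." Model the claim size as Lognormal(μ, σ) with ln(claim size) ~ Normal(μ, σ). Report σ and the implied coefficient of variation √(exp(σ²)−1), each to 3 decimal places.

σ ≈ 0.993, CV ≈ 1.297

If T ~ Lognormal(μ,σ) then ln T ~ Normal(μ,σ), so the p-quantile of ln T is μ + z_p·σ.
ln(710) = 6.565 and ln(4600) = 8.434; z_{0.5} = 0, z_{0.97} = 1.881.
σ = (8.434 − 6.565)/(1.881 − (0)) = 0.993.
μ = 6.565 − (0)·0.993 = 6.565.
CV = √(exp(σ²)−1) = √(exp(0.9870)−1) = 1.297.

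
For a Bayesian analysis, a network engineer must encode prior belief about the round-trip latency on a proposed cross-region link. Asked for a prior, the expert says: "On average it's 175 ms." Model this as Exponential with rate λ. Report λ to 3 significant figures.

Exponential mean = 1/λ, so λ = 1/175.0 = 0.00571.

λ ≈ 0.00571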